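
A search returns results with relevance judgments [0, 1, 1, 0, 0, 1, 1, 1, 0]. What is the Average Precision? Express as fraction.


Computing P@k for each relevant position:
Position 1: not relevant
Position 2: relevant, P@2 = 1/2 = 1/2
Position 3: relevant, P@3 = 2/3 = 2/3
Position 4: not relevant
Position 5: not relevant
Position 6: relevant, P@6 = 3/6 = 1/2
Position 7: relevant, P@7 = 4/7 = 4/7
Position 8: relevant, P@8 = 5/8 = 5/8
Position 9: not relevant
Sum of P@k = 1/2 + 2/3 + 1/2 + 4/7 + 5/8 = 481/168
AP = 481/168 / 5 = 481/840

481/840


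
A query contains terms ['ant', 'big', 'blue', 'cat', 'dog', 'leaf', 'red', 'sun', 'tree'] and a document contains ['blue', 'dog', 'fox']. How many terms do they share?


Query terms: ['ant', 'big', 'blue', 'cat', 'dog', 'leaf', 'red', 'sun', 'tree']
Document terms: ['blue', 'dog', 'fox']
Common terms: ['blue', 'dog']
Overlap count = 2

2


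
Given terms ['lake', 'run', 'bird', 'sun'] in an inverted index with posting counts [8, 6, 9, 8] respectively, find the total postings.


Summing posting list sizes:
'lake': 8 postings
'run': 6 postings
'bird': 9 postings
'sun': 8 postings
Total = 8 + 6 + 9 + 8 = 31

31


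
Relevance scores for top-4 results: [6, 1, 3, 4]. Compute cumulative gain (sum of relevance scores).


Cumulative Gain = sum of relevance scores
Position 1: rel=6, running sum=6
Position 2: rel=1, running sum=7
Position 3: rel=3, running sum=10
Position 4: rel=4, running sum=14
CG = 14

14


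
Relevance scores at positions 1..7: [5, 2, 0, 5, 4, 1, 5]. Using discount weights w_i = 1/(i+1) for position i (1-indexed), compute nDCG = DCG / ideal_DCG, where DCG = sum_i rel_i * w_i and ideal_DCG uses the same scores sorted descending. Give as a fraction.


Position discount weights w_i = 1/(i+1) for i=1..7:
Weights = [1/2, 1/3, 1/4, 1/5, 1/6, 1/7, 1/8]
Actual relevance: [5, 2, 0, 5, 4, 1, 5]
DCG = 5/2 + 2/3 + 0/4 + 5/5 + 4/6 + 1/7 + 5/8 = 941/168
Ideal relevance (sorted desc): [5, 5, 5, 4, 2, 1, 0]
Ideal DCG = 5/2 + 5/3 + 5/4 + 4/5 + 2/6 + 1/7 + 0/8 = 937/140
nDCG = DCG / ideal_DCG = 941/168 / 937/140 = 4705/5622

4705/5622


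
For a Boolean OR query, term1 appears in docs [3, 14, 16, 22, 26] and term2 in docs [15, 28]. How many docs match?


Boolean OR: find union of posting lists
term1 docs: [3, 14, 16, 22, 26]
term2 docs: [15, 28]
Union: [3, 14, 15, 16, 22, 26, 28]
|union| = 7

7


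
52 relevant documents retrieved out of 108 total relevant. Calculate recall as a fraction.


Recall = retrieved_relevant / total_relevant
= 52 / 108
= 52 / (52 + 56)
= 13/27

13/27


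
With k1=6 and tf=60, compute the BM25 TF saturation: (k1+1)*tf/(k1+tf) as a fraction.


BM25 TF component = (k1+1)*tf / (k1+tf)
k1 = 6, tf = 60
Numerator = (6+1)*60 = 420
Denominator = 6 + 60 = 66
= 420/66 = 70/11

70/11


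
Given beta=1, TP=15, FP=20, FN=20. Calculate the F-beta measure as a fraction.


P = TP/(TP+FP) = 15/35 = 3/7
R = TP/(TP+FN) = 15/35 = 3/7
beta^2 = 1^2 = 1
(1 + beta^2) = 2
Numerator = (1+beta^2)*P*R = 18/49
Denominator = beta^2*P + R = 3/7 + 3/7 = 6/7
F_beta = 3/7

3/7


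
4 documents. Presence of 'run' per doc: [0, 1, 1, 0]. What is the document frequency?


Checking each document for 'run':
Doc 1: absent
Doc 2: present
Doc 3: present
Doc 4: absent
df = sum of presences = 0 + 1 + 1 + 0 = 2

2


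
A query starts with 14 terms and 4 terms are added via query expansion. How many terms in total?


Original terms: 14
Expansion terms: 4
Total = 14 + 4 = 18

18


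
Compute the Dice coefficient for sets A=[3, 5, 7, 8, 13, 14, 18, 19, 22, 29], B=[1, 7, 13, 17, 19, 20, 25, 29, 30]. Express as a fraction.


A intersect B = [7, 13, 19, 29]
|A intersect B| = 4
|A| = 10, |B| = 9
Dice = 2*4 / (10+9)
= 8 / 19 = 8/19

8/19


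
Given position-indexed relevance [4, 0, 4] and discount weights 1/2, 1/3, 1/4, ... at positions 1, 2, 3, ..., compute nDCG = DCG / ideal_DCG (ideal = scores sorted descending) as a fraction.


Position discount weights w_i = 1/(i+1) for i=1..3:
Weights = [1/2, 1/3, 1/4]
Actual relevance: [4, 0, 4]
DCG = 4/2 + 0/3 + 4/4 = 3
Ideal relevance (sorted desc): [4, 4, 0]
Ideal DCG = 4/2 + 4/3 + 0/4 = 10/3
nDCG = DCG / ideal_DCG = 3 / 10/3 = 9/10

9/10


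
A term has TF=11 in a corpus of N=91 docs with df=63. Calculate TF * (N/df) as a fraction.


TF * (N/df)
= 11 * (91/63)
= 11 * 13/9
= 143/9

143/9


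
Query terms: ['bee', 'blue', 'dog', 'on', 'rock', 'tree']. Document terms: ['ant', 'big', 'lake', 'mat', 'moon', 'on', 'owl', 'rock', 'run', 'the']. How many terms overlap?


Query terms: ['bee', 'blue', 'dog', 'on', 'rock', 'tree']
Document terms: ['ant', 'big', 'lake', 'mat', 'moon', 'on', 'owl', 'rock', 'run', 'the']
Common terms: ['on', 'rock']
Overlap count = 2

2


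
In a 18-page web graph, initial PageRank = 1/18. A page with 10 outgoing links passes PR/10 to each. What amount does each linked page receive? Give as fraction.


Initial PR = 1/18 = 1/18
Outlinks = 10
Contribution per link = PR / outlinks
= 1/18 / 10
= 1/180

1/180


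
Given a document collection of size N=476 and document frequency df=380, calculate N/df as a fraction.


IDF ratio = N / df
= 476 / 380
= 119/95

119/95


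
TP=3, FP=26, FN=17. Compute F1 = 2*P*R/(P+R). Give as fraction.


F1 = 2 * P * R / (P + R)
P = TP/(TP+FP) = 3/29 = 3/29
R = TP/(TP+FN) = 3/20 = 3/20
2 * P * R = 2 * 3/29 * 3/20 = 9/290
P + R = 3/29 + 3/20 = 147/580
F1 = 9/290 / 147/580 = 6/49

6/49


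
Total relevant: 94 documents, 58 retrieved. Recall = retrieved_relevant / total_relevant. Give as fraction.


Recall = retrieved_relevant / total_relevant
= 58 / 94
= 58 / (58 + 36)
= 29/47

29/47


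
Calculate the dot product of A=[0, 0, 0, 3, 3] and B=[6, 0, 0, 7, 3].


Dot product = sum of element-wise products
A[0]*B[0] = 0*6 = 0
A[1]*B[1] = 0*0 = 0
A[2]*B[2] = 0*0 = 0
A[3]*B[3] = 3*7 = 21
A[4]*B[4] = 3*3 = 9
Sum = 0 + 0 + 0 + 21 + 9 = 30

30


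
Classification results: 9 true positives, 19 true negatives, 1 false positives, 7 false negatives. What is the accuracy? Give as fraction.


Accuracy = (TP + TN) / (TP + TN + FP + FN)
TP + TN = 9 + 19 = 28
Total = 9 + 19 + 1 + 7 = 36
Accuracy = 28 / 36 = 7/9

7/9


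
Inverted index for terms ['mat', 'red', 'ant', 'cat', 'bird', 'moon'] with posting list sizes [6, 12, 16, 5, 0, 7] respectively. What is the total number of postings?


Summing posting list sizes:
'mat': 6 postings
'red': 12 postings
'ant': 16 postings
'cat': 5 postings
'bird': 0 postings
'moon': 7 postings
Total = 6 + 12 + 16 + 5 + 0 + 7 = 46

46


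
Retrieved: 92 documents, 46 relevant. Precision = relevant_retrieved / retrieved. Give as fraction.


Precision = relevant_retrieved / total_retrieved
= 46 / 92
= 46 / (46 + 46)
= 1/2

1/2


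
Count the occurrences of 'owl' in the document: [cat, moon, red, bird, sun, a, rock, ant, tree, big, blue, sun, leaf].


Document has 13 words
Scanning for 'owl':
Term not found in document
Count = 0

0


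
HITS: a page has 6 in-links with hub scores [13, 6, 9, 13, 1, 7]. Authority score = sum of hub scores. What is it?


Authority = sum of hub scores of in-linkers
In-link 1: hub score = 13
In-link 2: hub score = 6
In-link 3: hub score = 9
In-link 4: hub score = 13
In-link 5: hub score = 1
In-link 6: hub score = 7
Authority = 13 + 6 + 9 + 13 + 1 + 7 = 49

49


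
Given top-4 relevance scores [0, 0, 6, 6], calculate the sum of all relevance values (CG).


Cumulative Gain = sum of relevance scores
Position 1: rel=0, running sum=0
Position 2: rel=0, running sum=0
Position 3: rel=6, running sum=6
Position 4: rel=6, running sum=12
CG = 12

12


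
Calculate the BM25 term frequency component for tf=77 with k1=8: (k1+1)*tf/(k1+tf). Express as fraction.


BM25 TF component = (k1+1)*tf / (k1+tf)
k1 = 8, tf = 77
Numerator = (8+1)*77 = 693
Denominator = 8 + 77 = 85
= 693/85 = 693/85

693/85


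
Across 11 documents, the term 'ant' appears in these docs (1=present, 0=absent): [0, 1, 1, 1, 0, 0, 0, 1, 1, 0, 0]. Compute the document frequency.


Checking each document for 'ant':
Doc 1: absent
Doc 2: present
Doc 3: present
Doc 4: present
Doc 5: absent
Doc 6: absent
Doc 7: absent
Doc 8: present
Doc 9: present
Doc 10: absent
Doc 11: absent
df = sum of presences = 0 + 1 + 1 + 1 + 0 + 0 + 0 + 1 + 1 + 0 + 0 = 5

5


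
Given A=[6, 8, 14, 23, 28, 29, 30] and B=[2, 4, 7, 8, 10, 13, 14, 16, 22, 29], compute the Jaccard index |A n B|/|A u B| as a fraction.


A intersect B = [8, 14, 29]
|A intersect B| = 3
A union B = [2, 4, 6, 7, 8, 10, 13, 14, 16, 22, 23, 28, 29, 30]
|A union B| = 14
Jaccard = 3/14 = 3/14

3/14


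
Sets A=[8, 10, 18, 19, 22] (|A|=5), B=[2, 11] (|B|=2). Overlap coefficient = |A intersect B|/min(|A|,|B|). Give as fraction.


A intersect B = []
|A intersect B| = 0
min(|A|, |B|) = min(5, 2) = 2
Overlap = 0 / 2 = 0

0


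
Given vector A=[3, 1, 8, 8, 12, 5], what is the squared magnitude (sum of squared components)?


|A|^2 = sum of squared components
A[0]^2 = 3^2 = 9
A[1]^2 = 1^2 = 1
A[2]^2 = 8^2 = 64
A[3]^2 = 8^2 = 64
A[4]^2 = 12^2 = 144
A[5]^2 = 5^2 = 25
Sum = 9 + 1 + 64 + 64 + 144 + 25 = 307

307


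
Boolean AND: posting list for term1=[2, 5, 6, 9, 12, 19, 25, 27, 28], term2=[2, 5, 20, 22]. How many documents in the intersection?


Boolean AND: find intersection of posting lists
term1 docs: [2, 5, 6, 9, 12, 19, 25, 27, 28]
term2 docs: [2, 5, 20, 22]
Intersection: [2, 5]
|intersection| = 2

2


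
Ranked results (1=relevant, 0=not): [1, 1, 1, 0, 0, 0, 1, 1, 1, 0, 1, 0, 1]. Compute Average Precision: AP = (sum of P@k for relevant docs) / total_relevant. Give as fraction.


Computing P@k for each relevant position:
Position 1: relevant, P@1 = 1/1 = 1
Position 2: relevant, P@2 = 2/2 = 1
Position 3: relevant, P@3 = 3/3 = 1
Position 4: not relevant
Position 5: not relevant
Position 6: not relevant
Position 7: relevant, P@7 = 4/7 = 4/7
Position 8: relevant, P@8 = 5/8 = 5/8
Position 9: relevant, P@9 = 6/9 = 2/3
Position 10: not relevant
Position 11: relevant, P@11 = 7/11 = 7/11
Position 12: not relevant
Position 13: relevant, P@13 = 8/13 = 8/13
Sum of P@k = 1 + 1 + 1 + 4/7 + 5/8 + 2/3 + 7/11 + 8/13 = 146903/24024
AP = 146903/24024 / 8 = 146903/192192

146903/192192


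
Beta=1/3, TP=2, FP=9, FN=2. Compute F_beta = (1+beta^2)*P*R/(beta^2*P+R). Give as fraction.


P = TP/(TP+FP) = 2/11 = 2/11
R = TP/(TP+FN) = 2/4 = 1/2
beta^2 = 1/3^2 = 1/9
(1 + beta^2) = 10/9
Numerator = (1+beta^2)*P*R = 10/99
Denominator = beta^2*P + R = 2/99 + 1/2 = 103/198
F_beta = 20/103

20/103


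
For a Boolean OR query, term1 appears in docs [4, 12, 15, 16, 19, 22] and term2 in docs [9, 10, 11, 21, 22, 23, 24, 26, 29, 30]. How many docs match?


Boolean OR: find union of posting lists
term1 docs: [4, 12, 15, 16, 19, 22]
term2 docs: [9, 10, 11, 21, 22, 23, 24, 26, 29, 30]
Union: [4, 9, 10, 11, 12, 15, 16, 19, 21, 22, 23, 24, 26, 29, 30]
|union| = 15

15


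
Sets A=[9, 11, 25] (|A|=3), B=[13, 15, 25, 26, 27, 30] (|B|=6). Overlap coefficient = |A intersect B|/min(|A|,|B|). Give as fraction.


A intersect B = [25]
|A intersect B| = 1
min(|A|, |B|) = min(3, 6) = 3
Overlap = 1 / 3 = 1/3

1/3


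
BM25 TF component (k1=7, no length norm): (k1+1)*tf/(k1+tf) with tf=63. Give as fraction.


BM25 TF component = (k1+1)*tf / (k1+tf)
k1 = 7, tf = 63
Numerator = (7+1)*63 = 504
Denominator = 7 + 63 = 70
= 504/70 = 36/5

36/5


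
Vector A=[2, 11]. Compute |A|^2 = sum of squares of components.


|A|^2 = sum of squared components
A[0]^2 = 2^2 = 4
A[1]^2 = 11^2 = 121
Sum = 4 + 121 = 125

125


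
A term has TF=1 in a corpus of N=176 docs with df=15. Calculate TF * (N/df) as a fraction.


TF * (N/df)
= 1 * (176/15)
= 1 * 176/15
= 176/15

176/15


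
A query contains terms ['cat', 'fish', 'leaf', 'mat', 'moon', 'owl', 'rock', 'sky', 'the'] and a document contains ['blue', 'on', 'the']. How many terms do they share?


Query terms: ['cat', 'fish', 'leaf', 'mat', 'moon', 'owl', 'rock', 'sky', 'the']
Document terms: ['blue', 'on', 'the']
Common terms: ['the']
Overlap count = 1

1


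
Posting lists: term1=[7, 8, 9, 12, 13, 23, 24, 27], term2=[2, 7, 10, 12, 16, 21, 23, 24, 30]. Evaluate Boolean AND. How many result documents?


Boolean AND: find intersection of posting lists
term1 docs: [7, 8, 9, 12, 13, 23, 24, 27]
term2 docs: [2, 7, 10, 12, 16, 21, 23, 24, 30]
Intersection: [7, 12, 23, 24]
|intersection| = 4

4


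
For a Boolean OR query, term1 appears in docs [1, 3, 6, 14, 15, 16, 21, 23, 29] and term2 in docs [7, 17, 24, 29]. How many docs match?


Boolean OR: find union of posting lists
term1 docs: [1, 3, 6, 14, 15, 16, 21, 23, 29]
term2 docs: [7, 17, 24, 29]
Union: [1, 3, 6, 7, 14, 15, 16, 17, 21, 23, 24, 29]
|union| = 12

12


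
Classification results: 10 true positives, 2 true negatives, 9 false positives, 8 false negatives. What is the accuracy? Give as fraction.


Accuracy = (TP + TN) / (TP + TN + FP + FN)
TP + TN = 10 + 2 = 12
Total = 10 + 2 + 9 + 8 = 29
Accuracy = 12 / 29 = 12/29

12/29


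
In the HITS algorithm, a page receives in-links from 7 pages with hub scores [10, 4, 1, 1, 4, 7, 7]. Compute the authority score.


Authority = sum of hub scores of in-linkers
In-link 1: hub score = 10
In-link 2: hub score = 4
In-link 3: hub score = 1
In-link 4: hub score = 1
In-link 5: hub score = 4
In-link 6: hub score = 7
In-link 7: hub score = 7
Authority = 10 + 4 + 1 + 1 + 4 + 7 + 7 = 34

34


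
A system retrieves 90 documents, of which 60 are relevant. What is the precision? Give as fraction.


Precision = relevant_retrieved / total_retrieved
= 60 / 90
= 60 / (60 + 30)
= 2/3

2/3


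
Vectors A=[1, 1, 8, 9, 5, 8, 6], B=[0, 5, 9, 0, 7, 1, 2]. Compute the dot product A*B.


Dot product = sum of element-wise products
A[0]*B[0] = 1*0 = 0
A[1]*B[1] = 1*5 = 5
A[2]*B[2] = 8*9 = 72
A[3]*B[3] = 9*0 = 0
A[4]*B[4] = 5*7 = 35
A[5]*B[5] = 8*1 = 8
A[6]*B[6] = 6*2 = 12
Sum = 0 + 5 + 72 + 0 + 35 + 8 + 12 = 132

132


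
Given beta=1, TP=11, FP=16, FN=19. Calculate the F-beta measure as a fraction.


P = TP/(TP+FP) = 11/27 = 11/27
R = TP/(TP+FN) = 11/30 = 11/30
beta^2 = 1^2 = 1
(1 + beta^2) = 2
Numerator = (1+beta^2)*P*R = 121/405
Denominator = beta^2*P + R = 11/27 + 11/30 = 209/270
F_beta = 22/57

22/57


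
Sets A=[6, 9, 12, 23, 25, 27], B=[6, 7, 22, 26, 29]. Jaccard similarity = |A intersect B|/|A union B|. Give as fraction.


A intersect B = [6]
|A intersect B| = 1
A union B = [6, 7, 9, 12, 22, 23, 25, 26, 27, 29]
|A union B| = 10
Jaccard = 1/10 = 1/10

1/10


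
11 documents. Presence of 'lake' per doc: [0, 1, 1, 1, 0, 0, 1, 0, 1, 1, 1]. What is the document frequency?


Checking each document for 'lake':
Doc 1: absent
Doc 2: present
Doc 3: present
Doc 4: present
Doc 5: absent
Doc 6: absent
Doc 7: present
Doc 8: absent
Doc 9: present
Doc 10: present
Doc 11: present
df = sum of presences = 0 + 1 + 1 + 1 + 0 + 0 + 1 + 0 + 1 + 1 + 1 = 7

7


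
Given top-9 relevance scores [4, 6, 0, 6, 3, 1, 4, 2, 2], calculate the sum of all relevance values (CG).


Cumulative Gain = sum of relevance scores
Position 1: rel=4, running sum=4
Position 2: rel=6, running sum=10
Position 3: rel=0, running sum=10
Position 4: rel=6, running sum=16
Position 5: rel=3, running sum=19
Position 6: rel=1, running sum=20
Position 7: rel=4, running sum=24
Position 8: rel=2, running sum=26
Position 9: rel=2, running sum=28
CG = 28

28


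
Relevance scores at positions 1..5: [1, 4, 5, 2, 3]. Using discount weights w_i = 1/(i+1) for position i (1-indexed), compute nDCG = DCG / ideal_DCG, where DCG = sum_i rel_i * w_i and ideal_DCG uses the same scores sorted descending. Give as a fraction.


Position discount weights w_i = 1/(i+1) for i=1..5:
Weights = [1/2, 1/3, 1/4, 1/5, 1/6]
Actual relevance: [1, 4, 5, 2, 3]
DCG = 1/2 + 4/3 + 5/4 + 2/5 + 3/6 = 239/60
Ideal relevance (sorted desc): [5, 4, 3, 2, 1]
Ideal DCG = 5/2 + 4/3 + 3/4 + 2/5 + 1/6 = 103/20
nDCG = DCG / ideal_DCG = 239/60 / 103/20 = 239/309

239/309


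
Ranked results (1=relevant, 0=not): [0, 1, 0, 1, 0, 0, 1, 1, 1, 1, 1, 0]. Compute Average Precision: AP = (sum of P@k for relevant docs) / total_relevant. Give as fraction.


Computing P@k for each relevant position:
Position 1: not relevant
Position 2: relevant, P@2 = 1/2 = 1/2
Position 3: not relevant
Position 4: relevant, P@4 = 2/4 = 1/2
Position 5: not relevant
Position 6: not relevant
Position 7: relevant, P@7 = 3/7 = 3/7
Position 8: relevant, P@8 = 4/8 = 1/2
Position 9: relevant, P@9 = 5/9 = 5/9
Position 10: relevant, P@10 = 6/10 = 3/5
Position 11: relevant, P@11 = 7/11 = 7/11
Position 12: not relevant
Sum of P@k = 1/2 + 1/2 + 3/7 + 1/2 + 5/9 + 3/5 + 7/11 = 25783/6930
AP = 25783/6930 / 7 = 25783/48510

25783/48510


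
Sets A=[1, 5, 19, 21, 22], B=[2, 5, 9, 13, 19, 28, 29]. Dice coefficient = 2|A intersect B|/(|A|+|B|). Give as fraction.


A intersect B = [5, 19]
|A intersect B| = 2
|A| = 5, |B| = 7
Dice = 2*2 / (5+7)
= 4 / 12 = 1/3

1/3


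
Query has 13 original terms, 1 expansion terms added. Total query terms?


Original terms: 13
Expansion terms: 1
Total = 13 + 1 = 14

14


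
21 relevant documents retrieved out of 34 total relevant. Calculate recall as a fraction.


Recall = retrieved_relevant / total_relevant
= 21 / 34
= 21 / (21 + 13)
= 21/34

21/34


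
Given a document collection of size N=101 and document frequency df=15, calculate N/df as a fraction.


IDF ratio = N / df
= 101 / 15
= 101/15

101/15


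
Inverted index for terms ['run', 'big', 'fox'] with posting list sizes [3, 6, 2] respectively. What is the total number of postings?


Summing posting list sizes:
'run': 3 postings
'big': 6 postings
'fox': 2 postings
Total = 3 + 6 + 2 = 11

11


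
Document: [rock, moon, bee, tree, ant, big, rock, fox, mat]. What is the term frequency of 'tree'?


Document has 9 words
Scanning for 'tree':
Found at positions: [3]
Count = 1

1


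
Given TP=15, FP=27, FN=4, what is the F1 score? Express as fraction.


F1 = 2 * P * R / (P + R)
P = TP/(TP+FP) = 15/42 = 5/14
R = TP/(TP+FN) = 15/19 = 15/19
2 * P * R = 2 * 5/14 * 15/19 = 75/133
P + R = 5/14 + 15/19 = 305/266
F1 = 75/133 / 305/266 = 30/61

30/61


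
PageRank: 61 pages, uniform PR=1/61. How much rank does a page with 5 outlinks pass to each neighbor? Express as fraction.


Initial PR = 1/61 = 1/61
Outlinks = 5
Contribution per link = PR / outlinks
= 1/61 / 5
= 1/305

1/305


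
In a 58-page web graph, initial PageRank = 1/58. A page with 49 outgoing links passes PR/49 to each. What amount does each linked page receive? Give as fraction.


Initial PR = 1/58 = 1/58
Outlinks = 49
Contribution per link = PR / outlinks
= 1/58 / 49
= 1/2842

1/2842


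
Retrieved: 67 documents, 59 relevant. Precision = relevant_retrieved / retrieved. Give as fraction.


Precision = relevant_retrieved / total_retrieved
= 59 / 67
= 59 / (59 + 8)
= 59/67

59/67


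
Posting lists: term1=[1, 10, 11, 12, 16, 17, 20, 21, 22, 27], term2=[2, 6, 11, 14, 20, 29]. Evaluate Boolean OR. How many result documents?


Boolean OR: find union of posting lists
term1 docs: [1, 10, 11, 12, 16, 17, 20, 21, 22, 27]
term2 docs: [2, 6, 11, 14, 20, 29]
Union: [1, 2, 6, 10, 11, 12, 14, 16, 17, 20, 21, 22, 27, 29]
|union| = 14

14


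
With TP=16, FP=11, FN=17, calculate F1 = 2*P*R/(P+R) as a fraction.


F1 = 2 * P * R / (P + R)
P = TP/(TP+FP) = 16/27 = 16/27
R = TP/(TP+FN) = 16/33 = 16/33
2 * P * R = 2 * 16/27 * 16/33 = 512/891
P + R = 16/27 + 16/33 = 320/297
F1 = 512/891 / 320/297 = 8/15

8/15


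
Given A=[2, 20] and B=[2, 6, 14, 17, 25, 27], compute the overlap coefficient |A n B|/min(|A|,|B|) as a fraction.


A intersect B = [2]
|A intersect B| = 1
min(|A|, |B|) = min(2, 6) = 2
Overlap = 1 / 2 = 1/2

1/2


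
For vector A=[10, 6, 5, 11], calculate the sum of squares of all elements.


|A|^2 = sum of squared components
A[0]^2 = 10^2 = 100
A[1]^2 = 6^2 = 36
A[2]^2 = 5^2 = 25
A[3]^2 = 11^2 = 121
Sum = 100 + 36 + 25 + 121 = 282

282


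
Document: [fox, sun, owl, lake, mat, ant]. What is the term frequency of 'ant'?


Document has 6 words
Scanning for 'ant':
Found at positions: [5]
Count = 1

1


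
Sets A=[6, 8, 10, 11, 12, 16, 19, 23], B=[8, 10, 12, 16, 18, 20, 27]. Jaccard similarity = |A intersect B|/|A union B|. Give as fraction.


A intersect B = [8, 10, 12, 16]
|A intersect B| = 4
A union B = [6, 8, 10, 11, 12, 16, 18, 19, 20, 23, 27]
|A union B| = 11
Jaccard = 4/11 = 4/11

4/11


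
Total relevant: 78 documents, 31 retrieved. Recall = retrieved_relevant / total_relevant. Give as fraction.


Recall = retrieved_relevant / total_relevant
= 31 / 78
= 31 / (31 + 47)
= 31/78

31/78


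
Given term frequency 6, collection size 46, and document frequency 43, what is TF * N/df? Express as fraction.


TF * (N/df)
= 6 * (46/43)
= 6 * 46/43
= 276/43

276/43


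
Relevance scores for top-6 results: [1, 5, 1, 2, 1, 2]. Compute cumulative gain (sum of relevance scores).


Cumulative Gain = sum of relevance scores
Position 1: rel=1, running sum=1
Position 2: rel=5, running sum=6
Position 3: rel=1, running sum=7
Position 4: rel=2, running sum=9
Position 5: rel=1, running sum=10
Position 6: rel=2, running sum=12
CG = 12

12


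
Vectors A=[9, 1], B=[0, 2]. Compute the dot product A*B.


Dot product = sum of element-wise products
A[0]*B[0] = 9*0 = 0
A[1]*B[1] = 1*2 = 2
Sum = 0 + 2 = 2

2


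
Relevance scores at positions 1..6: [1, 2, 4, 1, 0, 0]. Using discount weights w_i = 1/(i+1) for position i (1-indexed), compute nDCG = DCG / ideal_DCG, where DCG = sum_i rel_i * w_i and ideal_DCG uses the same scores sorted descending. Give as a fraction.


Position discount weights w_i = 1/(i+1) for i=1..6:
Weights = [1/2, 1/3, 1/4, 1/5, 1/6, 1/7]
Actual relevance: [1, 2, 4, 1, 0, 0]
DCG = 1/2 + 2/3 + 4/4 + 1/5 + 0/6 + 0/7 = 71/30
Ideal relevance (sorted desc): [4, 2, 1, 1, 0, 0]
Ideal DCG = 4/2 + 2/3 + 1/4 + 1/5 + 0/6 + 0/7 = 187/60
nDCG = DCG / ideal_DCG = 71/30 / 187/60 = 142/187

142/187


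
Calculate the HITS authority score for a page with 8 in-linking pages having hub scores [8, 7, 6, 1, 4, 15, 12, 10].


Authority = sum of hub scores of in-linkers
In-link 1: hub score = 8
In-link 2: hub score = 7
In-link 3: hub score = 6
In-link 4: hub score = 1
In-link 5: hub score = 4
In-link 6: hub score = 15
In-link 7: hub score = 12
In-link 8: hub score = 10
Authority = 8 + 7 + 6 + 1 + 4 + 15 + 12 + 10 = 63

63


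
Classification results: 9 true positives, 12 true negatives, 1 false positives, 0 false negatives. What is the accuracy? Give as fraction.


Accuracy = (TP + TN) / (TP + TN + FP + FN)
TP + TN = 9 + 12 = 21
Total = 9 + 12 + 1 + 0 = 22
Accuracy = 21 / 22 = 21/22

21/22


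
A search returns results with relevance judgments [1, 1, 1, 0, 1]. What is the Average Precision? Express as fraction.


Computing P@k for each relevant position:
Position 1: relevant, P@1 = 1/1 = 1
Position 2: relevant, P@2 = 2/2 = 1
Position 3: relevant, P@3 = 3/3 = 1
Position 4: not relevant
Position 5: relevant, P@5 = 4/5 = 4/5
Sum of P@k = 1 + 1 + 1 + 4/5 = 19/5
AP = 19/5 / 4 = 19/20

19/20


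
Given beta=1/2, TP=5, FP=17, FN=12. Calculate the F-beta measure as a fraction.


P = TP/(TP+FP) = 5/22 = 5/22
R = TP/(TP+FN) = 5/17 = 5/17
beta^2 = 1/2^2 = 1/4
(1 + beta^2) = 5/4
Numerator = (1+beta^2)*P*R = 125/1496
Denominator = beta^2*P + R = 5/88 + 5/17 = 525/1496
F_beta = 5/21

5/21


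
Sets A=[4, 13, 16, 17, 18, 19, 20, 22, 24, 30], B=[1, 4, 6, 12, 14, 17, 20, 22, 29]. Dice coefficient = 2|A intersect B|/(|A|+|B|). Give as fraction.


A intersect B = [4, 17, 20, 22]
|A intersect B| = 4
|A| = 10, |B| = 9
Dice = 2*4 / (10+9)
= 8 / 19 = 8/19

8/19


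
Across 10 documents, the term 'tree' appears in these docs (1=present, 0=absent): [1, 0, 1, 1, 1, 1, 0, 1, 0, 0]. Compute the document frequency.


Checking each document for 'tree':
Doc 1: present
Doc 2: absent
Doc 3: present
Doc 4: present
Doc 5: present
Doc 6: present
Doc 7: absent
Doc 8: present
Doc 9: absent
Doc 10: absent
df = sum of presences = 1 + 0 + 1 + 1 + 1 + 1 + 0 + 1 + 0 + 0 = 6

6


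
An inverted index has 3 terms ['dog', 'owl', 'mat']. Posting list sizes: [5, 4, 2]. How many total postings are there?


Summing posting list sizes:
'dog': 5 postings
'owl': 4 postings
'mat': 2 postings
Total = 5 + 4 + 2 = 11

11


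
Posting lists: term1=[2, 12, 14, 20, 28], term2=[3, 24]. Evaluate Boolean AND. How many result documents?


Boolean AND: find intersection of posting lists
term1 docs: [2, 12, 14, 20, 28]
term2 docs: [3, 24]
Intersection: []
|intersection| = 0

0


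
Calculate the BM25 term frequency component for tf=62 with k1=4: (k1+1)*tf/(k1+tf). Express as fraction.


BM25 TF component = (k1+1)*tf / (k1+tf)
k1 = 4, tf = 62
Numerator = (4+1)*62 = 310
Denominator = 4 + 62 = 66
= 310/66 = 155/33

155/33


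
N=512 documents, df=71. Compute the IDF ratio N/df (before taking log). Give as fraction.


IDF ratio = N / df
= 512 / 71
= 512/71

512/71


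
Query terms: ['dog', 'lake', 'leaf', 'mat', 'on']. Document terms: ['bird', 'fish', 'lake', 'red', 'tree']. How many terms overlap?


Query terms: ['dog', 'lake', 'leaf', 'mat', 'on']
Document terms: ['bird', 'fish', 'lake', 'red', 'tree']
Common terms: ['lake']
Overlap count = 1

1


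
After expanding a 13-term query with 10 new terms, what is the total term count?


Original terms: 13
Expansion terms: 10
Total = 13 + 10 = 23

23


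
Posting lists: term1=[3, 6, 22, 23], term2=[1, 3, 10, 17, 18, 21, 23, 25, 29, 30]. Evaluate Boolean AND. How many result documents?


Boolean AND: find intersection of posting lists
term1 docs: [3, 6, 22, 23]
term2 docs: [1, 3, 10, 17, 18, 21, 23, 25, 29, 30]
Intersection: [3, 23]
|intersection| = 2

2


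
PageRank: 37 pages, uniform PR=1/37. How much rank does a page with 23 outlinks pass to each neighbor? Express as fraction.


Initial PR = 1/37 = 1/37
Outlinks = 23
Contribution per link = PR / outlinks
= 1/37 / 23
= 1/851

1/851


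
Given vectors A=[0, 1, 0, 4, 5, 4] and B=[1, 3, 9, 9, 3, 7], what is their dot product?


Dot product = sum of element-wise products
A[0]*B[0] = 0*1 = 0
A[1]*B[1] = 1*3 = 3
A[2]*B[2] = 0*9 = 0
A[3]*B[3] = 4*9 = 36
A[4]*B[4] = 5*3 = 15
A[5]*B[5] = 4*7 = 28
Sum = 0 + 3 + 0 + 36 + 15 + 28 = 82

82


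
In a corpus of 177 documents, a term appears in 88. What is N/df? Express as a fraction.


IDF ratio = N / df
= 177 / 88
= 177/88

177/88


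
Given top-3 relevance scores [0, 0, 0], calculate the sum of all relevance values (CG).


Cumulative Gain = sum of relevance scores
Position 1: rel=0, running sum=0
Position 2: rel=0, running sum=0
Position 3: rel=0, running sum=0
CG = 0

0


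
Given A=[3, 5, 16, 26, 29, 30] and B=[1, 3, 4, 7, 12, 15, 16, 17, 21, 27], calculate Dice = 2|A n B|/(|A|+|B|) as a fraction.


A intersect B = [3, 16]
|A intersect B| = 2
|A| = 6, |B| = 10
Dice = 2*2 / (6+10)
= 4 / 16 = 1/4

1/4


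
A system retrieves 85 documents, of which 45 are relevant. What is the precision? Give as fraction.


Precision = relevant_retrieved / total_retrieved
= 45 / 85
= 45 / (45 + 40)
= 9/17

9/17


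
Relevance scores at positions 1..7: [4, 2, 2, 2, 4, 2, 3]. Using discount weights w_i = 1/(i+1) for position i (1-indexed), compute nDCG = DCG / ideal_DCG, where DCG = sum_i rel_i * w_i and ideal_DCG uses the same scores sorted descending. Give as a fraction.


Position discount weights w_i = 1/(i+1) for i=1..7:
Weights = [1/2, 1/3, 1/4, 1/5, 1/6, 1/7, 1/8]
Actual relevance: [4, 2, 2, 2, 4, 2, 3]
DCG = 4/2 + 2/3 + 2/4 + 2/5 + 4/6 + 2/7 + 3/8 = 4111/840
Ideal relevance (sorted desc): [4, 4, 3, 2, 2, 2, 2]
Ideal DCG = 4/2 + 4/3 + 3/4 + 2/5 + 2/6 + 2/7 + 2/8 = 562/105
nDCG = DCG / ideal_DCG = 4111/840 / 562/105 = 4111/4496

4111/4496


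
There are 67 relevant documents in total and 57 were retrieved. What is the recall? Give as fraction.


Recall = retrieved_relevant / total_relevant
= 57 / 67
= 57 / (57 + 10)
= 57/67

57/67


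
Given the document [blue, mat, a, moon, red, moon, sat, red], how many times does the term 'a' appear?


Document has 8 words
Scanning for 'a':
Found at positions: [2]
Count = 1

1


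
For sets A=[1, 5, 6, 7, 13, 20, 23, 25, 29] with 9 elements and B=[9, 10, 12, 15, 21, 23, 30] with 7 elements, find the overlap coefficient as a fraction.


A intersect B = [23]
|A intersect B| = 1
min(|A|, |B|) = min(9, 7) = 7
Overlap = 1 / 7 = 1/7

1/7


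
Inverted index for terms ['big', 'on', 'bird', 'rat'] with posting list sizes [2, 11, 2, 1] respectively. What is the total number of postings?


Summing posting list sizes:
'big': 2 postings
'on': 11 postings
'bird': 2 postings
'rat': 1 postings
Total = 2 + 11 + 2 + 1 = 16

16


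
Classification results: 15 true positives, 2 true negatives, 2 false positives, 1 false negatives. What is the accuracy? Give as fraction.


Accuracy = (TP + TN) / (TP + TN + FP + FN)
TP + TN = 15 + 2 = 17
Total = 15 + 2 + 2 + 1 = 20
Accuracy = 17 / 20 = 17/20

17/20


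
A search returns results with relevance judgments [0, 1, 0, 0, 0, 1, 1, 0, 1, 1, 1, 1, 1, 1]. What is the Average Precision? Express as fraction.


Computing P@k for each relevant position:
Position 1: not relevant
Position 2: relevant, P@2 = 1/2 = 1/2
Position 3: not relevant
Position 4: not relevant
Position 5: not relevant
Position 6: relevant, P@6 = 2/6 = 1/3
Position 7: relevant, P@7 = 3/7 = 3/7
Position 8: not relevant
Position 9: relevant, P@9 = 4/9 = 4/9
Position 10: relevant, P@10 = 5/10 = 1/2
Position 11: relevant, P@11 = 6/11 = 6/11
Position 12: relevant, P@12 = 7/12 = 7/12
Position 13: relevant, P@13 = 8/13 = 8/13
Position 14: relevant, P@14 = 9/14 = 9/14
Sum of P@k = 1/2 + 1/3 + 3/7 + 4/9 + 1/2 + 6/11 + 7/12 + 8/13 + 9/14 = 165527/36036
AP = 165527/36036 / 9 = 165527/324324

165527/324324


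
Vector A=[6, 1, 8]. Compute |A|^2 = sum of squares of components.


|A|^2 = sum of squared components
A[0]^2 = 6^2 = 36
A[1]^2 = 1^2 = 1
A[2]^2 = 8^2 = 64
Sum = 36 + 1 + 64 = 101

101


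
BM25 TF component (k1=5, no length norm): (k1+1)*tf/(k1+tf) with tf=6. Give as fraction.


BM25 TF component = (k1+1)*tf / (k1+tf)
k1 = 5, tf = 6
Numerator = (5+1)*6 = 36
Denominator = 5 + 6 = 11
= 36/11 = 36/11

36/11


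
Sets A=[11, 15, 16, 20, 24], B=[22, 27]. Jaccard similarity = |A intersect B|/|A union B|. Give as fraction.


A intersect B = []
|A intersect B| = 0
A union B = [11, 15, 16, 20, 22, 24, 27]
|A union B| = 7
Jaccard = 0/7 = 0

0


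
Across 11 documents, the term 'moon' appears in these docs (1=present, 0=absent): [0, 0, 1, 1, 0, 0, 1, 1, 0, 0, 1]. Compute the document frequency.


Checking each document for 'moon':
Doc 1: absent
Doc 2: absent
Doc 3: present
Doc 4: present
Doc 5: absent
Doc 6: absent
Doc 7: present
Doc 8: present
Doc 9: absent
Doc 10: absent
Doc 11: present
df = sum of presences = 0 + 0 + 1 + 1 + 0 + 0 + 1 + 1 + 0 + 0 + 1 = 5

5


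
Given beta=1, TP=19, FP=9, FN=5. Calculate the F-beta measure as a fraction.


P = TP/(TP+FP) = 19/28 = 19/28
R = TP/(TP+FN) = 19/24 = 19/24
beta^2 = 1^2 = 1
(1 + beta^2) = 2
Numerator = (1+beta^2)*P*R = 361/336
Denominator = beta^2*P + R = 19/28 + 19/24 = 247/168
F_beta = 19/26

19/26


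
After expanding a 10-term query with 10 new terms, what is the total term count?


Original terms: 10
Expansion terms: 10
Total = 10 + 10 = 20

20


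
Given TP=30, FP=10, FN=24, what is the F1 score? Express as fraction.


F1 = 2 * P * R / (P + R)
P = TP/(TP+FP) = 30/40 = 3/4
R = TP/(TP+FN) = 30/54 = 5/9
2 * P * R = 2 * 3/4 * 5/9 = 5/6
P + R = 3/4 + 5/9 = 47/36
F1 = 5/6 / 47/36 = 30/47

30/47


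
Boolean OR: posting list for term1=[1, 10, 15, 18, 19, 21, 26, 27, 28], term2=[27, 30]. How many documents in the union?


Boolean OR: find union of posting lists
term1 docs: [1, 10, 15, 18, 19, 21, 26, 27, 28]
term2 docs: [27, 30]
Union: [1, 10, 15, 18, 19, 21, 26, 27, 28, 30]
|union| = 10

10


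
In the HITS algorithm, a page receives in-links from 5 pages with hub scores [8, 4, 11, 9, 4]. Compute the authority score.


Authority = sum of hub scores of in-linkers
In-link 1: hub score = 8
In-link 2: hub score = 4
In-link 3: hub score = 11
In-link 4: hub score = 9
In-link 5: hub score = 4
Authority = 8 + 4 + 11 + 9 + 4 = 36

36


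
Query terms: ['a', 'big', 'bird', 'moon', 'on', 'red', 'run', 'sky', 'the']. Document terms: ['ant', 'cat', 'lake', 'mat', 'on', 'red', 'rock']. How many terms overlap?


Query terms: ['a', 'big', 'bird', 'moon', 'on', 'red', 'run', 'sky', 'the']
Document terms: ['ant', 'cat', 'lake', 'mat', 'on', 'red', 'rock']
Common terms: ['on', 'red']
Overlap count = 2

2


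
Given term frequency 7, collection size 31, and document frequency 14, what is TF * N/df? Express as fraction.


TF * (N/df)
= 7 * (31/14)
= 7 * 31/14
= 31/2

31/2


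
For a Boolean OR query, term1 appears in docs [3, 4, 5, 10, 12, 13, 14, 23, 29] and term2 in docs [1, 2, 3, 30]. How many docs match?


Boolean OR: find union of posting lists
term1 docs: [3, 4, 5, 10, 12, 13, 14, 23, 29]
term2 docs: [1, 2, 3, 30]
Union: [1, 2, 3, 4, 5, 10, 12, 13, 14, 23, 29, 30]
|union| = 12

12


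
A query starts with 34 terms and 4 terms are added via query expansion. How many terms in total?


Original terms: 34
Expansion terms: 4
Total = 34 + 4 = 38

38


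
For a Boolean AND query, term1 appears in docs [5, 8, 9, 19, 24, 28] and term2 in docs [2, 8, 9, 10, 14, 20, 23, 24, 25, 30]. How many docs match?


Boolean AND: find intersection of posting lists
term1 docs: [5, 8, 9, 19, 24, 28]
term2 docs: [2, 8, 9, 10, 14, 20, 23, 24, 25, 30]
Intersection: [8, 9, 24]
|intersection| = 3

3


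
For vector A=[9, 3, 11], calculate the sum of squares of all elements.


|A|^2 = sum of squared components
A[0]^2 = 9^2 = 81
A[1]^2 = 3^2 = 9
A[2]^2 = 11^2 = 121
Sum = 81 + 9 + 121 = 211

211


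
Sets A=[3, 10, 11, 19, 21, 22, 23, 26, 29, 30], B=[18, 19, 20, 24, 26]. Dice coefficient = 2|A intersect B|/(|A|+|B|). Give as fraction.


A intersect B = [19, 26]
|A intersect B| = 2
|A| = 10, |B| = 5
Dice = 2*2 / (10+5)
= 4 / 15 = 4/15

4/15


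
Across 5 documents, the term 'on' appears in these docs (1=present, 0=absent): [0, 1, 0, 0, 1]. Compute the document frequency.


Checking each document for 'on':
Doc 1: absent
Doc 2: present
Doc 3: absent
Doc 4: absent
Doc 5: present
df = sum of presences = 0 + 1 + 0 + 0 + 1 = 2

2


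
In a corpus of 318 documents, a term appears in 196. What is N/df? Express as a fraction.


IDF ratio = N / df
= 318 / 196
= 159/98

159/98


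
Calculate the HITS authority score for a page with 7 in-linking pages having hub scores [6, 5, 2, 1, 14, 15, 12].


Authority = sum of hub scores of in-linkers
In-link 1: hub score = 6
In-link 2: hub score = 5
In-link 3: hub score = 2
In-link 4: hub score = 1
In-link 5: hub score = 14
In-link 6: hub score = 15
In-link 7: hub score = 12
Authority = 6 + 5 + 2 + 1 + 14 + 15 + 12 = 55

55


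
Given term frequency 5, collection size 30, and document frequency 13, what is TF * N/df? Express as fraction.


TF * (N/df)
= 5 * (30/13)
= 5 * 30/13
= 150/13

150/13


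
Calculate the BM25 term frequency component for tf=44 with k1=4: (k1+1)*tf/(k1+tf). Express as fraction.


BM25 TF component = (k1+1)*tf / (k1+tf)
k1 = 4, tf = 44
Numerator = (4+1)*44 = 220
Denominator = 4 + 44 = 48
= 220/48 = 55/12

55/12


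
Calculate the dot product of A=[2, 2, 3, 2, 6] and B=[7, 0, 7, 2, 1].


Dot product = sum of element-wise products
A[0]*B[0] = 2*7 = 14
A[1]*B[1] = 2*0 = 0
A[2]*B[2] = 3*7 = 21
A[3]*B[3] = 2*2 = 4
A[4]*B[4] = 6*1 = 6
Sum = 14 + 0 + 21 + 4 + 6 = 45

45


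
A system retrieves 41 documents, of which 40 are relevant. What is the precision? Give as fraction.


Precision = relevant_retrieved / total_retrieved
= 40 / 41
= 40 / (40 + 1)
= 40/41

40/41


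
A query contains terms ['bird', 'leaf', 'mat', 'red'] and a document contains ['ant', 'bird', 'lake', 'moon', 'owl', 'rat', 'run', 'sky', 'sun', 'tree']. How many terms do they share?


Query terms: ['bird', 'leaf', 'mat', 'red']
Document terms: ['ant', 'bird', 'lake', 'moon', 'owl', 'rat', 'run', 'sky', 'sun', 'tree']
Common terms: ['bird']
Overlap count = 1

1


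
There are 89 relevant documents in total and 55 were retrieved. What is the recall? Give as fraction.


Recall = retrieved_relevant / total_relevant
= 55 / 89
= 55 / (55 + 34)
= 55/89

55/89


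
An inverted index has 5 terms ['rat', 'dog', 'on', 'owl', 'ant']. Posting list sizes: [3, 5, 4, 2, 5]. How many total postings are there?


Summing posting list sizes:
'rat': 3 postings
'dog': 5 postings
'on': 4 postings
'owl': 2 postings
'ant': 5 postings
Total = 3 + 5 + 4 + 2 + 5 = 19

19


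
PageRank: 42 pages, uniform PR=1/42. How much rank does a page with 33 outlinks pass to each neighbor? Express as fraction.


Initial PR = 1/42 = 1/42
Outlinks = 33
Contribution per link = PR / outlinks
= 1/42 / 33
= 1/1386

1/1386


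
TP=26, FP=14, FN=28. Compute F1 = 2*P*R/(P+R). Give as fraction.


F1 = 2 * P * R / (P + R)
P = TP/(TP+FP) = 26/40 = 13/20
R = TP/(TP+FN) = 26/54 = 13/27
2 * P * R = 2 * 13/20 * 13/27 = 169/270
P + R = 13/20 + 13/27 = 611/540
F1 = 169/270 / 611/540 = 26/47

26/47


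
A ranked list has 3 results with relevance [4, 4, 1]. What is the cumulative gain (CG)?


Cumulative Gain = sum of relevance scores
Position 1: rel=4, running sum=4
Position 2: rel=4, running sum=8
Position 3: rel=1, running sum=9
CG = 9

9


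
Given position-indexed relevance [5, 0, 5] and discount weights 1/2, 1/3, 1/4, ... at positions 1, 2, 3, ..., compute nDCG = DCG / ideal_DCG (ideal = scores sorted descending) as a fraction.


Position discount weights w_i = 1/(i+1) for i=1..3:
Weights = [1/2, 1/3, 1/4]
Actual relevance: [5, 0, 5]
DCG = 5/2 + 0/3 + 5/4 = 15/4
Ideal relevance (sorted desc): [5, 5, 0]
Ideal DCG = 5/2 + 5/3 + 0/4 = 25/6
nDCG = DCG / ideal_DCG = 15/4 / 25/6 = 9/10

9/10


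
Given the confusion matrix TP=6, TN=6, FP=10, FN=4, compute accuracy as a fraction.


Accuracy = (TP + TN) / (TP + TN + FP + FN)
TP + TN = 6 + 6 = 12
Total = 6 + 6 + 10 + 4 = 26
Accuracy = 12 / 26 = 6/13

6/13


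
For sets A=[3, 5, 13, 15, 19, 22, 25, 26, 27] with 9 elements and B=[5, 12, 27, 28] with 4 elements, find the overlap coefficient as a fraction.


A intersect B = [5, 27]
|A intersect B| = 2
min(|A|, |B|) = min(9, 4) = 4
Overlap = 2 / 4 = 1/2

1/2


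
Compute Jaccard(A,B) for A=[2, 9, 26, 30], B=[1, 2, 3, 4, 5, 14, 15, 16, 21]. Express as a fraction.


A intersect B = [2]
|A intersect B| = 1
A union B = [1, 2, 3, 4, 5, 9, 14, 15, 16, 21, 26, 30]
|A union B| = 12
Jaccard = 1/12 = 1/12

1/12


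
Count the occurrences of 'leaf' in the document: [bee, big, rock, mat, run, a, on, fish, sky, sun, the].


Document has 11 words
Scanning for 'leaf':
Term not found in document
Count = 0

0


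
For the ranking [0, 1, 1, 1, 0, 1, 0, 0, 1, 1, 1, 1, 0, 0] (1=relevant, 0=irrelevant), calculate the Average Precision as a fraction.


Computing P@k for each relevant position:
Position 1: not relevant
Position 2: relevant, P@2 = 1/2 = 1/2
Position 3: relevant, P@3 = 2/3 = 2/3
Position 4: relevant, P@4 = 3/4 = 3/4
Position 5: not relevant
Position 6: relevant, P@6 = 4/6 = 2/3
Position 7: not relevant
Position 8: not relevant
Position 9: relevant, P@9 = 5/9 = 5/9
Position 10: relevant, P@10 = 6/10 = 3/5
Position 11: relevant, P@11 = 7/11 = 7/11
Position 12: relevant, P@12 = 8/12 = 2/3
Position 13: not relevant
Position 14: not relevant
Sum of P@k = 1/2 + 2/3 + 3/4 + 2/3 + 5/9 + 3/5 + 7/11 + 2/3 = 9983/1980
AP = 9983/1980 / 8 = 9983/15840

9983/15840


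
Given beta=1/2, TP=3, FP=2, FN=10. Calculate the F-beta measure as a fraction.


P = TP/(TP+FP) = 3/5 = 3/5
R = TP/(TP+FN) = 3/13 = 3/13
beta^2 = 1/2^2 = 1/4
(1 + beta^2) = 5/4
Numerator = (1+beta^2)*P*R = 9/52
Denominator = beta^2*P + R = 3/20 + 3/13 = 99/260
F_beta = 5/11

5/11
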